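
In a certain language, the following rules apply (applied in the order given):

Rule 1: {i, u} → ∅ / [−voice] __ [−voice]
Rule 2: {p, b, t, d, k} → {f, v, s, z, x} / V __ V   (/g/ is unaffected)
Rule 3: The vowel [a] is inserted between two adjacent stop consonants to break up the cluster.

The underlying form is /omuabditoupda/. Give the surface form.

Rule 1 (high vowel syncope): no segment meets the environment; /omuabditoupda/ is unchanged.
Rule 2 (intervocalic spirantization): /t/ is a stop between vowels /i/ and /o/, so it spirantizes to the fricative [s]. /omuabditoupda/ → omuabdisoupda.
Rule 3 (stop-cluster a-epenthesis): /b/ and /d/ form a stop–stop cluster, so [a] is inserted between them. /p/ and /d/ form a stop–stop cluster, so [a] is inserted between them. /omuabdisoupda/ → omuabadisoupada.

omuabadisoupada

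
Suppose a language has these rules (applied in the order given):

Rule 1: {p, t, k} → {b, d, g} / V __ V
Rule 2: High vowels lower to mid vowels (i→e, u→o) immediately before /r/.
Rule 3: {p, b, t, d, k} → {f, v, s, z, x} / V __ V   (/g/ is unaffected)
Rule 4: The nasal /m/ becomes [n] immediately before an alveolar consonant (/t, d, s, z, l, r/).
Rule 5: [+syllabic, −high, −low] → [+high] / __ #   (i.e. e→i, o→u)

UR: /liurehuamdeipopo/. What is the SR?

Rule 1 (intervocalic voicing): /p/ is a voiceless stop between vowels /i/ and /o/, so it voices to [b]. /p/ is a voiceless stop between vowels /o/ and /o/, so it voices to [b]. /liurehuamdeipopo/ → liurehuamdeibobo.
Rule 2 (pre-rhotic lowering): /u/ is a high vowel immediately before /r/, so it lowers to [o]. /liurehuamdeibobo/ → liorehuamdeibobo.
Rule 3 (intervocalic spirantization): /b/ is a stop between vowels /i/ and /o/, so it spirantizes to the fricative [v]. /b/ is a stop between vowels /o/ and /o/, so it spirantizes to the fricative [v]. /liorehuamdeibobo/ → liorehuamdeivovo.
Rule 4 (nasal place assimilation): /m/ precedes the alveolar consonant /d/, so it assimilates in place to [n]. /liorehuamdeivovo/ → liorehuandeivovo.
Rule 5 (final vowel raising): /o/ is a mid vowel in word-final position, so it raises to [u]. /liorehuandeivovo/ → liorehuandeivovu.

liorehuandeivovu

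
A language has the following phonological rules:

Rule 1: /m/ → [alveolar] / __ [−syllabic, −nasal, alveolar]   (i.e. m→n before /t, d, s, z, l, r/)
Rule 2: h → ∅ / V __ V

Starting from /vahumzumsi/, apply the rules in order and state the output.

Rule 1 (nasal place assimilation): /m/ precedes the alveolar consonant /z/, so it assimilates in place to [n]. /m/ precedes the alveolar consonant /s/, so it assimilates in place to [n]. /vahumzumsi/ → vahunzunsi.
Rule 2 (intervocalic h-deletion): /h/ occurs between vowels /a/ and /u/, so it deletes. /vahunzunsi/ → vaunzunsi.

vaunzunsi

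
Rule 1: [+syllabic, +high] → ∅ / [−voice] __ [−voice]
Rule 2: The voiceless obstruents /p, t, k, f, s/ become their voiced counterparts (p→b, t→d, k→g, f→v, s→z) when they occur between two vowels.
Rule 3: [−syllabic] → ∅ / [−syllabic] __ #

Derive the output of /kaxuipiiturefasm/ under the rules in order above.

kaxuibiidurevas

Rule 1 (high vowel syncope): no segment meets the environment; /kaxuipiiturefasm/ is unchanged.
Rule 2 (intervocalic voicing): /p/ is a voiceless obstruent between vowels /i/ and /i/, so it voices to [b]. /t/ is a voiceless obstruent between vowels /i/ and /u/, so it voices to [d]. /f/ is a voiceless obstruent between vowels /e/ and /a/, so it voices to [v]. /kaxuipiiturefasm/ → kaxuibiidurevasm.
Rule 3 (final cluster simplification): /m/ is the second consonant of a word-final cluster /sm/, so it deletes. /kaxuibiidurevasm/ → kaxuibiidurevas.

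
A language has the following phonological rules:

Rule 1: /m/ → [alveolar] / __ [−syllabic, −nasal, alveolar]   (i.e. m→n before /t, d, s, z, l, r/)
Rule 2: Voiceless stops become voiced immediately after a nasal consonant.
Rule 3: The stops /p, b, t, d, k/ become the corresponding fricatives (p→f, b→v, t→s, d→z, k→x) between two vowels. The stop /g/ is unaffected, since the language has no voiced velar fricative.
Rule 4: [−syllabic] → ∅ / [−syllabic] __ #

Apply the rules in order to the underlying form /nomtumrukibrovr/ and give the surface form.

nondunruxibrov

Rule 1 (nasal place assimilation): /m/ precedes the alveolar consonant /t/, so it assimilates in place to [n]. /m/ precedes the alveolar consonant /r/, so it assimilates in place to [n]. /nomtumrukibrovr/ → nontunrukibrovr.
Rule 2 (post-nasal voicing): /t/ is a voiceless stop immediately after the nasal /n/, so it voices to [d]. /nontunrukibrovr/ → nondunrukibrovr.
Rule 3 (intervocalic spirantization): /k/ is a stop between vowels /u/ and /i/, so it spirantizes to the fricative [x]. /nondunrukibrovr/ → nondunruxibrovr.
Rule 4 (final cluster simplification): /r/ is the second consonant of a word-final cluster /vr/, so it deletes. /nondunruxibrovr/ → nondunruxibrov.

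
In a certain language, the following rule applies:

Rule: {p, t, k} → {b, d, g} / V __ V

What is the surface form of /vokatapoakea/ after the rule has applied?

/k/ is a voiceless stop between vowels /o/ and /a/, so it voices to [g].
/t/ is a voiceless stop between vowels /a/ and /a/, so it voices to [d].
/p/ is a voiceless stop between vowels /a/ and /o/, so it voices to [b].
/k/ is a voiceless stop between vowels /a/ and /e/, so it voices to [g].
Surface form: [vogadaboagea].

vogadaboagea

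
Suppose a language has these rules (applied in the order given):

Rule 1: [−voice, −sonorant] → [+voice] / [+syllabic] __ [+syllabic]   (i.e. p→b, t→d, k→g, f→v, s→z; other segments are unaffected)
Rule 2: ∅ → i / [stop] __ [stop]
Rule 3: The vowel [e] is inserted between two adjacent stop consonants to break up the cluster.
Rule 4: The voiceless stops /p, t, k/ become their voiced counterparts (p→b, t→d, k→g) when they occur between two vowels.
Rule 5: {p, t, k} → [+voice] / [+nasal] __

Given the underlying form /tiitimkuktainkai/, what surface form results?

tiidimgugidaingai

Rule 1 (intervocalic voicing): /t/ is a voiceless obstruent between vowels /i/ and /i/, so it voices to [d]. /tiitimkuktainkai/ → tiidimkuktainkai.
Rule 2 (stop-cluster i-epenthesis): /k/ and /t/ form a stop–stop cluster, so [i] is inserted between them. /tiidimkuktainkai/ → tiidimkukitainkai.
Rule 3 (stop-cluster e-epenthesis): no segment meets the environment; /tiidimkukitainkai/ is unchanged.
Rule 4 (intervocalic voicing): /k/ is a voiceless stop between vowels /u/ and /i/, so it voices to [g]. /t/ is a voiceless stop between vowels /i/ and /a/, so it voices to [d]. /tiidimkukitainkai/ → tiidimkugidainkai.
Rule 5 (post-nasal voicing): /k/ is a voiceless stop immediately after the nasal /m/, so it voices to [g]. /k/ is a voiceless stop immediately after the nasal /n/, so it voices to [g]. /tiidimkugidainkai/ → tiidimgugidaingai.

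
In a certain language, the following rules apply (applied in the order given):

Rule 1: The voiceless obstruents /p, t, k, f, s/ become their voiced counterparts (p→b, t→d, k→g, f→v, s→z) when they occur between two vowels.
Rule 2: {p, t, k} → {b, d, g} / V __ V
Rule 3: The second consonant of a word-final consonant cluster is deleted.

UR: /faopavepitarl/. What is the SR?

Rule 1 (intervocalic voicing): /p/ is a voiceless obstruent between vowels /o/ and /a/, so it voices to [b]. /p/ is a voiceless obstruent between vowels /e/ and /i/, so it voices to [b]. /t/ is a voiceless obstruent between vowels /i/ and /a/, so it voices to [d]. /faopavepitarl/ → faobavebidarl.
Rule 2 (intervocalic voicing): no segment meets the environment; /faobavebidarl/ is unchanged.
Rule 3 (final cluster simplification): /l/ is the second consonant of a word-final cluster /rl/, so it deletes. /faobavebidarl/ → faobavebidar.

faobavebidar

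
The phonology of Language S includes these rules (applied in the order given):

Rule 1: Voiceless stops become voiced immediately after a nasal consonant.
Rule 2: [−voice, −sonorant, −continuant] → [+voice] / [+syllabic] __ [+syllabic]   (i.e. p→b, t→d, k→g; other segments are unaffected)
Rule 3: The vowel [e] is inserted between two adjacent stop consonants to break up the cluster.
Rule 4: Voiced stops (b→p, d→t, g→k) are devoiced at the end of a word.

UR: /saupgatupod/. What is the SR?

saupegadubot

Rule 1 (post-nasal voicing): no segment meets the environment; /saupgatupod/ is unchanged.
Rule 2 (intervocalic voicing): /t/ is a voiceless stop between vowels /a/ and /u/, so it voices to [d]. /p/ is a voiceless stop between vowels /u/ and /o/, so it voices to [b]. /saupgatupod/ → saupgadubod.
Rule 3 (stop-cluster e-epenthesis): /p/ and /g/ form a stop–stop cluster, so [e] is inserted between them. /saupgadubod/ → saupegadubod.
Rule 4 (final devoicing): /d/ is a voiced stop in word-final position, so it devoices to [t]. /saupegadubod/ → saupegadubot.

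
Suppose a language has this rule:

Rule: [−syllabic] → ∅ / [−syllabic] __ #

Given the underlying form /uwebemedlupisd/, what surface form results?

uwebemedlupis

/d/ is the second consonant of a word-final cluster /sd/, so it deletes.
The other instances of /w/, /b/, /m/, /d/, /l/, /p/, /s/ do not occur in the required environment and remain unchanged.
Surface form: [uwebemedlupis].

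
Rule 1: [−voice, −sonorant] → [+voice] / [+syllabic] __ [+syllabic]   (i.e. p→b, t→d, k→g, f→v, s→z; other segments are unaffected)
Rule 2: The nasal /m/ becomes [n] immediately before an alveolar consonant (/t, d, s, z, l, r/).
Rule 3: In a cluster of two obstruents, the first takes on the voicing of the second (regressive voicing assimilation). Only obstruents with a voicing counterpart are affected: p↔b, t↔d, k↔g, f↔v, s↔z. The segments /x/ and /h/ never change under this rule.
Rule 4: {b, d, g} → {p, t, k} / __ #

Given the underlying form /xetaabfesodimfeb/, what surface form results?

xedaapfezodimfep

Rule 1 (intervocalic voicing): /t/ is a voiceless obstruent between vowels /e/ and /a/, so it voices to [d]. /s/ is a voiceless obstruent between vowels /e/ and /o/, so it voices to [z]. /xetaabfesodimfeb/ → xedaabfezodimfeb.
Rule 2 (nasal place assimilation): no segment meets the environment; /xedaabfezodimfeb/ is unchanged.
Rule 3 (regressive voicing assimilation): /b/ precedes the voiceless obstruent /f/, so it devoices to [p] by assimilation. /xedaabfezodimfeb/ → xedaapfezodimfeb.
Rule 4 (final devoicing): /b/ is a voiced stop in word-final position, so it devoices to [p]. /xedaapfezodimfeb/ → xedaapfezodimfep.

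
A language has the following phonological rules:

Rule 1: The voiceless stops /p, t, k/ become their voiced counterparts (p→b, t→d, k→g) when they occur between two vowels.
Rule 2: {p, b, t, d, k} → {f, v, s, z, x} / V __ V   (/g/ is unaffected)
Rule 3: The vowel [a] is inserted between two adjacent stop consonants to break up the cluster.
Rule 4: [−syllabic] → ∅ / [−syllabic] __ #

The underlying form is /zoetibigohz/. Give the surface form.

Rule 1 (intervocalic voicing): /t/ is a voiceless stop between vowels /e/ and /i/, so it voices to [d]. /zoetibigohz/ → zoedibigohz.
Rule 2 (intervocalic spirantization): /d/ is a stop between vowels /e/ and /i/, so it spirantizes to the fricative [z]. /b/ is a stop between vowels /i/ and /i/, so it spirantizes to the fricative [v]. /zoedibigohz/ → zoezivigohz.
Rule 3 (stop-cluster a-epenthesis): no segment meets the environment; /zoezivigohz/ is unchanged.
Rule 4 (final cluster simplification): /z/ is the second consonant of a word-final cluster /hz/, so it deletes. /zoezivigohz/ → zoezivigoh.

zoezivigoh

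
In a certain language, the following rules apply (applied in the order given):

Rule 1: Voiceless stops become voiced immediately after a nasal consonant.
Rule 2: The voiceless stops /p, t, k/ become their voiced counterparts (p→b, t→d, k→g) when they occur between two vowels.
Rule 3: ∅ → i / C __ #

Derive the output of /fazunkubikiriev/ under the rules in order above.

fazungubigirievi

Rule 1 (post-nasal voicing): /k/ is a voiceless stop immediately after the nasal /n/, so it voices to [g]. /fazunkubikiriev/ → fazungubikiriev.
Rule 2 (intervocalic voicing): /k/ is a voiceless stop between vowels /i/ and /i/, so it voices to [g]. /fazungubikiriev/ → fazungubigiriev.
Rule 3 (final i-epenthesis): the form ends in the consonant /v/, so [i] is inserted word-finally. /fazungubigiriev/ → fazungubigirievi.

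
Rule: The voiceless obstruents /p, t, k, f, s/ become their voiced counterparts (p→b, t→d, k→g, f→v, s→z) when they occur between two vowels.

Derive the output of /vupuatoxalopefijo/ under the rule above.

vubuadoxalobevijo

/p/ is a voiceless obstruent between vowels /u/ and /u/, so it voices to [b].
/t/ is a voiceless obstruent between vowels /a/ and /o/, so it voices to [d].
/p/ is a voiceless obstruent between vowels /o/ and /e/, so it voices to [b].
/f/ is a voiceless obstruent between vowels /e/ and /i/, so it voices to [v].
Surface form: [vubuadoxalobevijo].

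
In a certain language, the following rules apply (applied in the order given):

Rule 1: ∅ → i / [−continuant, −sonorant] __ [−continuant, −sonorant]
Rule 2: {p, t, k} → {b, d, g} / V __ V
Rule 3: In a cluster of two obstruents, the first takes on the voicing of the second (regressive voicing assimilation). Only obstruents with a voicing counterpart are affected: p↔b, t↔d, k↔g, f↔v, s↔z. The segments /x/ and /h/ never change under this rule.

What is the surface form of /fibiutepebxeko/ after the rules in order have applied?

Rule 1 (stop-cluster i-epenthesis): no segment meets the environment; /fibiutepebxeko/ is unchanged.
Rule 2 (intervocalic voicing): /t/ is a voiceless stop between vowels /u/ and /e/, so it voices to [d]. /p/ is a voiceless stop between vowels /e/ and /e/, so it voices to [b]. /k/ is a voiceless stop between vowels /e/ and /o/, so it voices to [g]. /fibiutepebxeko/ → fibiudebebxego.
Rule 3 (regressive voicing assimilation): /b/ precedes the voiceless obstruent /x/, so it devoices to [p] by assimilation. /fibiudebebxego/ → fibiudebepxego.

fibiudebepxego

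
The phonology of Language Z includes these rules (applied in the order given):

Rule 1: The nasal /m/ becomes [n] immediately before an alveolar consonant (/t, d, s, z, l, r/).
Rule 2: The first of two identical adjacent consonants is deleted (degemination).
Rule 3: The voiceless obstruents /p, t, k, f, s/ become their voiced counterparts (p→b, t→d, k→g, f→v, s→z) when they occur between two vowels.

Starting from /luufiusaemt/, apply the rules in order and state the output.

Rule 1 (nasal place assimilation): /m/ precedes the alveolar consonant /t/, so it assimilates in place to [n]. /luufiusaemt/ → luufiusaent.
Rule 2 (degemination): no segment meets the environment; /luufiusaent/ is unchanged.
Rule 3 (intervocalic voicing): /f/ is a voiceless obstruent between vowels /u/ and /i/, so it voices to [v]. /s/ is a voiceless obstruent between vowels /u/ and /a/, so it voices to [z]. /luufiusaent/ → luuviuzaent.

luuviuzaent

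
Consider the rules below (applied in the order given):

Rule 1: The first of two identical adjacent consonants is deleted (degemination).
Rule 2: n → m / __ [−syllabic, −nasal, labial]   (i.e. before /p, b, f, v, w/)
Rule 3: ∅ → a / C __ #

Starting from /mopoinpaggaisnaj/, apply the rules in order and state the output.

mopoimpagaisnaja

Rule 1 (degemination): /gg/ is a geminate; the first /g/ deletes. /mopoinpaggaisnaj/ → mopoinpagaisnaj.
Rule 2 (nasal place assimilation): /n/ precedes the labial consonant /p/, so it assimilates in place to [m]. /mopoinpagaisnaj/ → mopoimpagaisnaj.
Rule 3 (final a-epenthesis): the form ends in the consonant /j/, so [a] is inserted word-finally. /mopoimpagaisnaj/ → mopoimpagaisnaja.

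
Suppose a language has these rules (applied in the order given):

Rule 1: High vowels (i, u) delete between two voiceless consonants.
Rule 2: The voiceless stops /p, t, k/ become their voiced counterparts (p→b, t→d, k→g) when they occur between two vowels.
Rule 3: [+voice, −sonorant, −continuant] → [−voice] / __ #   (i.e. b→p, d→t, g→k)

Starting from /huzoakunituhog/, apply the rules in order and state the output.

huzoagunithok

Rule 1 (high vowel syncope): /u/ is a high vowel flanked by voiceless consonants /t/ and /h/, so it deletes. /huzoakunituhog/ → huzoakunithog.
Rule 2 (intervocalic voicing): /k/ is a voiceless stop between vowels /a/ and /u/, so it voices to [g]. /huzoakunithog/ → huzoagunithog.
Rule 3 (final devoicing): /g/ is a voiced stop in word-final position, so it devoices to [k]. /huzoagunithog/ → huzoagunithok.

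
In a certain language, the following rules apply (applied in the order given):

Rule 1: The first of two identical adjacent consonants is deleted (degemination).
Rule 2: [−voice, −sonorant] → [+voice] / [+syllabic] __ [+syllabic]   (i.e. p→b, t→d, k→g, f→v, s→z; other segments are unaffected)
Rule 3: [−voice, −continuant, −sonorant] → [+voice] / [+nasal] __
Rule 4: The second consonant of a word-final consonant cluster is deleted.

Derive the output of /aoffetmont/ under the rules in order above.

Rule 1 (degemination): /ff/ is a geminate; the first /f/ deletes. /aoffetmont/ → aofetmont.
Rule 2 (intervocalic voicing): /f/ is a voiceless obstruent between vowels /o/ and /e/, so it voices to [v]. /aofetmont/ → aovetmont.
Rule 3 (post-nasal voicing): /t/ is a voiceless stop immediately after the nasal /n/, so it voices to [d]. /aovetmont/ → aovetmond.
Rule 4 (final cluster simplification): /d/ is the second consonant of a word-final cluster /nd/, so it deletes. /aovetmond/ → aovetmon.

aovetmon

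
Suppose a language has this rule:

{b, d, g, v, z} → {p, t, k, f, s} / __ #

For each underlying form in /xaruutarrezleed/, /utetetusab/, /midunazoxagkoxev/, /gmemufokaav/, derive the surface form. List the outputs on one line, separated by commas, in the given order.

xaruutarrezleet, utetetusap, midunazoxagkoxef, gmemufokaaf

/xaruutarrezleed/: /d/ is a voiced obstruent in word-final position, so it devoices to [t]. → [xaruutarrezleet].
/utetetusab/: /b/ is a voiced obstruent in word-final position, so it devoices to [p]. → [utetetusap].
/midunazoxagkoxev/: /v/ is a voiced obstruent in word-final position, so it devoices to [f]. → [midunazoxagkoxef].
/gmemufokaav/: /v/ is a voiced obstruent in word-final position, so it devoices to [f]. → [gmemufokaaf].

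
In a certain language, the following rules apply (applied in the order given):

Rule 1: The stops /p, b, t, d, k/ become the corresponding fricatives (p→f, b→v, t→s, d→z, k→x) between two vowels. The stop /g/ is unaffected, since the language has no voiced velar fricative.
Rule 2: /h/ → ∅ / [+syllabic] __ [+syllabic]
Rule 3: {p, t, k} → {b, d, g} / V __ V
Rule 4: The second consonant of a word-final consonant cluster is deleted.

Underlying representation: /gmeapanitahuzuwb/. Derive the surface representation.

Rule 1 (intervocalic spirantization): /p/ is a stop between vowels /a/ and /a/, so it spirantizes to the fricative [f]. /t/ is a stop between vowels /i/ and /a/, so it spirantizes to the fricative [s]. /gmeapanitahuzuwb/ → gmeafanisahuzuwb.
Rule 2 (intervocalic h-deletion): /h/ occurs between vowels /a/ and /u/, so it deletes. /gmeafanisahuzuwb/ → gmeafanisauzuwb.
Rule 3 (intervocalic voicing): no segment meets the environment; /gmeafanisauzuwb/ is unchanged.
Rule 4 (final cluster simplification): /b/ is the second consonant of a word-final cluster /wb/, so it deletes. /gmeafanisauzuwb/ → gmeafanisauzuw.

gmeafanisauzuw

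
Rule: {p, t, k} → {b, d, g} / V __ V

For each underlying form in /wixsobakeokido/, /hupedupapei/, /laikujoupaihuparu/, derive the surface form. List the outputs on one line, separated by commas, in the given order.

wixsobageogido, hubedubabei, laigujoubaihubaru

/wixsobakeokido/: /k/ is a voiceless stop between vowels /a/ and /e/, so it voices to [g]. /k/ is a voiceless stop between vowels /o/ and /i/, so it voices to [g]. → [wixsobageogido].
/hupedupapei/: /p/ is a voiceless stop between vowels /u/ and /e/, so it voices to [b]. /p/ is a voiceless stop between vowels /u/ and /a/, so it voices to [b]. /p/ is a voiceless stop between vowels /a/ and /e/, so it voices to [b]. → [hubedubabei].
/laikujoupaihuparu/: /k/ is a voiceless stop between vowels /i/ and /u/, so it voices to [g]. /p/ is a voiceless stop between vowels /u/ and /a/, so it voices to [b]. /p/ is a voiceless stop between vowels /u/ and /a/, so it voices to [b]. → [laigujoubaihubaru].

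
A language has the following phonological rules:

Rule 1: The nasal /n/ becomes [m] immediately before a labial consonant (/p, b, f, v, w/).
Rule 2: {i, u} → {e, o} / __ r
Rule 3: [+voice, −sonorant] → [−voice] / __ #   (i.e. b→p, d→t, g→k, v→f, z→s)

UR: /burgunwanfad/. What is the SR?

borgumwamfat

Rule 1 (nasal place assimilation): /n/ precedes the labial consonant /w/, so it assimilates in place to [m]. /n/ precedes the labial consonant /f/, so it assimilates in place to [m]. /burgunwanfad/ → burgumwamfad.
Rule 2 (pre-rhotic lowering): /u/ is a high vowel immediately before /r/, so it lowers to [o]. /burgumwamfad/ → borgumwamfad.
Rule 3 (final devoicing): /d/ is a voiced obstruent in word-final position, so it devoices to [t]. /borgumwamfad/ → borgumwamfat.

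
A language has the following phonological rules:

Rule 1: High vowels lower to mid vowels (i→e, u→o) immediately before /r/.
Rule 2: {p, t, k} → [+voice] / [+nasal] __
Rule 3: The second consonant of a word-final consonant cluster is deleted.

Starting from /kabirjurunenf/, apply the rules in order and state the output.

Rule 1 (pre-rhotic lowering): /i/ is a high vowel immediately before /r/, so it lowers to [e]. /u/ is a high vowel immediately before /r/, so it lowers to [o]. /kabirjurunenf/ → kaberjorunenf.
Rule 2 (post-nasal voicing): no segment meets the environment; /kaberjorunenf/ is unchanged.
Rule 3 (final cluster simplification): /f/ is the second consonant of a word-final cluster /nf/, so it deletes. /kaberjorunenf/ → kaberjorunen.

kaberjorunen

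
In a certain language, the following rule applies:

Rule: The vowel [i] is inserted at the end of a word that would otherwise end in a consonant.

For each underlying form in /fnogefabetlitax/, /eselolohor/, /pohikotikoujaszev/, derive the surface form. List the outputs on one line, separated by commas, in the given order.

fnogefabetlitaxi, eselolohori, pohikotikoujaszevi

/fnogefabetlitax/: the form ends in the consonant /x/, so [i] is inserted word-finally. → [fnogefabetlitaxi].
/eselolohor/: the form ends in the consonant /r/, so [i] is inserted word-finally. → [eselolohori].
/pohikotikoujaszev/: the form ends in the consonant /v/, so [i] is inserted word-finally. → [pohikotikoujaszevi].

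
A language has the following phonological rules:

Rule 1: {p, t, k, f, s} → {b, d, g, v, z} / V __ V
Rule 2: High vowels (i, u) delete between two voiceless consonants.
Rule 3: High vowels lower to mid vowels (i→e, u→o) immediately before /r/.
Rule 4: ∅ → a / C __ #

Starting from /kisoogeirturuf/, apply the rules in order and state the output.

Rule 1 (intervocalic voicing): /s/ is a voiceless obstruent between vowels /i/ and /o/, so it voices to [z]. /kisoogeirturuf/ → kizoogeirturuf.
Rule 2 (high vowel syncope): no segment meets the environment; /kizoogeirturuf/ is unchanged.
Rule 3 (pre-rhotic lowering): /i/ is a high vowel immediately before /r/, so it lowers to [e]. /u/ is a high vowel immediately before /r/, so it lowers to [o]. /kizoogeirturuf/ → kizoogeertoruf.
Rule 4 (final a-epenthesis): the form ends in the consonant /f/, so [a] is inserted word-finally. /kizoogeertoruf/ → kizoogeertorufa.

kizoogeertorufa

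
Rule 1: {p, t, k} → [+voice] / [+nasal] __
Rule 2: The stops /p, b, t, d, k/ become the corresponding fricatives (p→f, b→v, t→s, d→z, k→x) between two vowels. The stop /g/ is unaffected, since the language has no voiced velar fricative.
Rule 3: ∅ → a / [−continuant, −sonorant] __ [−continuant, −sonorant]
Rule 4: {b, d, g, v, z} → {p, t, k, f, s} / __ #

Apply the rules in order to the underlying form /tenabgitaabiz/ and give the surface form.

tenabagisaavis

Rule 1 (post-nasal voicing): no segment meets the environment; /tenabgitaabiz/ is unchanged.
Rule 2 (intervocalic spirantization): /t/ is a stop between vowels /i/ and /a/, so it spirantizes to the fricative [s]. /b/ is a stop between vowels /a/ and /i/, so it spirantizes to the fricative [v]. /tenabgitaabiz/ → tenabgisaaviz.
Rule 3 (stop-cluster a-epenthesis): /b/ and /g/ form a stop–stop cluster, so [a] is inserted between them. /tenabgisaaviz/ → tenabagisaaviz.
Rule 4 (final devoicing): /z/ is a voiced obstruent in word-final position, so it devoices to [s]. /tenabagisaaviz/ → tenabagisaavis.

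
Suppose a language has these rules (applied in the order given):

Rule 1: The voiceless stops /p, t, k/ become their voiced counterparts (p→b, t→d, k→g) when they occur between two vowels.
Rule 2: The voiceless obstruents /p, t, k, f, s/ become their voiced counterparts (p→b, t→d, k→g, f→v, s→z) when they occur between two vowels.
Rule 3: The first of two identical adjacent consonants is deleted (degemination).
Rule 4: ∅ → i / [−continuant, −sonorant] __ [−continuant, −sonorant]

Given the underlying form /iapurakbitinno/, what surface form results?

iaburakibidino

Rule 1 (intervocalic voicing): /p/ is a voiceless stop between vowels /a/ and /u/, so it voices to [b]. /t/ is a voiceless stop between vowels /i/ and /i/, so it voices to [d]. /iapurakbitinno/ → iaburakbidinno.
Rule 2 (intervocalic voicing): no segment meets the environment; /iaburakbidinno/ is unchanged.
Rule 3 (degemination): /nn/ is a geminate; the first /n/ deletes. /iaburakbidinno/ → iaburakbidino.
Rule 4 (stop-cluster i-epenthesis): /k/ and /b/ form a stop–stop cluster, so [i] is inserted between them. /iaburakbidino/ → iaburakibidino.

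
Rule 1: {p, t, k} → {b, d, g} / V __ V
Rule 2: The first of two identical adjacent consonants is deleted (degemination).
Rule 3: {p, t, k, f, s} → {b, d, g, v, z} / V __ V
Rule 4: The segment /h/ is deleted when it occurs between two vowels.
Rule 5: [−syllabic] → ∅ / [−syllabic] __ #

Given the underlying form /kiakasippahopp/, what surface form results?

kiagazibaop

Rule 1 (intervocalic voicing): /k/ is a voiceless stop between vowels /a/ and /a/, so it voices to [g]. /kiakasippahopp/ → kiagasippahopp.
Rule 2 (degemination): /pp/ is a geminate; the first /p/ deletes. /pp/ is a geminate; the first /p/ deletes. /kiagasippahopp/ → kiagasipahop.
Rule 3 (intervocalic voicing): /s/ is a voiceless obstruent between vowels /a/ and /i/, so it voices to [z]. /p/ is a voiceless obstruent between vowels /i/ and /a/, so it voices to [b]. /kiagasipahop/ → kiagazibahop.
Rule 4 (intervocalic h-deletion): /h/ occurs between vowels /a/ and /o/, so it deletes. /kiagazibahop/ → kiagazibaop.
Rule 5 (final cluster simplification): no segment meets the environment; /kiagazibaop/ is unchanged.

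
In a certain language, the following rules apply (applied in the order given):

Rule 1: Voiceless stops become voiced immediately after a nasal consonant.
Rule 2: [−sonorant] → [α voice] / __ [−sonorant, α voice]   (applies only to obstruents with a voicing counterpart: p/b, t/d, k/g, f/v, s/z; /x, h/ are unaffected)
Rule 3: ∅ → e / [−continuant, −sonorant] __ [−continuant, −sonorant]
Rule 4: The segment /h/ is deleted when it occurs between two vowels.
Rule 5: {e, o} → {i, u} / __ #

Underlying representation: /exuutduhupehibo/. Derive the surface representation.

exuudeduupeibu

Rule 1 (post-nasal voicing): no segment meets the environment; /exuutduhupehibo/ is unchanged.
Rule 2 (regressive voicing assimilation): /t/ precedes the voiced obstruent /d/, so it voices to [d] by assimilation. /exuutduhupehibo/ → exuudduhupehibo.
Rule 3 (stop-cluster e-epenthesis): /d/ and /d/ form a stop–stop cluster, so [e] is inserted between them. /exuudduhupehibo/ → exuudeduhupehibo.
Rule 4 (intervocalic h-deletion): /h/ occurs between vowels /u/ and /u/, so it deletes. /h/ occurs between vowels /e/ and /i/, so it deletes. /exuudeduhupehibo/ → exuudeduupeibo.
Rule 5 (final vowel raising): /o/ is a mid vowel in word-final position, so it raises to [u]. /exuudeduupeibo/ → exuudeduupeibu.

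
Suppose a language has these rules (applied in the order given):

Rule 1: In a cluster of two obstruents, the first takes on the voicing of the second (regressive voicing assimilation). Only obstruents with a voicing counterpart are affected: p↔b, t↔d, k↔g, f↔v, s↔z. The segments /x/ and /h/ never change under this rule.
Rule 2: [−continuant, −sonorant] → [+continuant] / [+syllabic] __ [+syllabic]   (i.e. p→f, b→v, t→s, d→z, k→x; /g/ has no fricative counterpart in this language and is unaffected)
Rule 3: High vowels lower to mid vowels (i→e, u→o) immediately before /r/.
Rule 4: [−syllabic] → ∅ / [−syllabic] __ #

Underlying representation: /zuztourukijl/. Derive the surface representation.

zustooruxij

Rule 1 (regressive voicing assimilation): /z/ precedes the voiceless obstruent /t/, so it devoices to [s] by assimilation. /zuztourukijl/ → zustourukijl.
Rule 2 (intervocalic spirantization): /k/ is a stop between vowels /u/ and /i/, so it spirantizes to the fricative [x]. /zustourukijl/ → zustouruxijl.
Rule 3 (pre-rhotic lowering): /u/ is a high vowel immediately before /r/, so it lowers to [o]. /zustouruxijl/ → zustooruxijl.
Rule 4 (final cluster simplification): /l/ is the second consonant of a word-final cluster /jl/, so it deletes. /zustooruxijl/ → zustooruxij.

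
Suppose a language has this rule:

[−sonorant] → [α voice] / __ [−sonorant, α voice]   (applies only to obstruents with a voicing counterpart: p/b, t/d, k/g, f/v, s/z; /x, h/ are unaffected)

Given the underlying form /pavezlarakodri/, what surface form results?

No segment of /pavezlarakodri/ meets the structural description of the rule, so the form surfaces unchanged.

pavezlarakodri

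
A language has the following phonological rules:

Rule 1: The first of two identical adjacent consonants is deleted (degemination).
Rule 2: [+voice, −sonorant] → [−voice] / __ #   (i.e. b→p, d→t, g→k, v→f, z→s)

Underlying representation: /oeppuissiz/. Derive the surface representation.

Rule 1 (degemination): /pp/ is a geminate; the first /p/ deletes. /ss/ is a geminate; the first /s/ deletes. /oeppuissiz/ → oepuisiz.
Rule 2 (final devoicing): /z/ is a voiced obstruent in word-final position, so it devoices to [s]. /oepuisiz/ → oepuisis.

oepuisis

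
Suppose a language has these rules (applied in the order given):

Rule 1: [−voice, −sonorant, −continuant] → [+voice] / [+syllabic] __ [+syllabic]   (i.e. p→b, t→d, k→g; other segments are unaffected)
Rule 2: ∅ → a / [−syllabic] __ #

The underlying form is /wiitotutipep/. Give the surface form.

Rule 1 (intervocalic voicing): /t/ is a voiceless stop between vowels /i/ and /o/, so it voices to [d]. /t/ is a voiceless stop between vowels /o/ and /u/, so it voices to [d]. /t/ is a voiceless stop between vowels /u/ and /i/, so it voices to [d]. /p/ is a voiceless stop between vowels /i/ and /e/, so it voices to [b]. /wiitotutipep/ → wiidodudibep.
Rule 2 (final a-epenthesis): the form ends in the consonant /p/, so [a] is inserted word-finally. /wiidodudibep/ → wiidodudibepa.

wiidodudibepa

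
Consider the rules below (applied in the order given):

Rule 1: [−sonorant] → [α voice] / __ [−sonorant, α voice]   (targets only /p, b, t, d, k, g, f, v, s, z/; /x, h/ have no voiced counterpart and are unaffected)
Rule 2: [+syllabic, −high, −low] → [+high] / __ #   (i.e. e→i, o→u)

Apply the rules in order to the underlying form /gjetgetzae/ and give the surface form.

Rule 1 (regressive voicing assimilation): /t/ precedes the voiced obstruent /g/, so it voices to [d] by assimilation. /t/ precedes the voiced obstruent /z/, so it voices to [d] by assimilation. /gjetgetzae/ → gjedgedzae.
Rule 2 (final vowel raising): /e/ is a mid vowel in word-final position, so it raises to [i]. /gjedgedzae/ → gjedgedzai.

gjedgedzai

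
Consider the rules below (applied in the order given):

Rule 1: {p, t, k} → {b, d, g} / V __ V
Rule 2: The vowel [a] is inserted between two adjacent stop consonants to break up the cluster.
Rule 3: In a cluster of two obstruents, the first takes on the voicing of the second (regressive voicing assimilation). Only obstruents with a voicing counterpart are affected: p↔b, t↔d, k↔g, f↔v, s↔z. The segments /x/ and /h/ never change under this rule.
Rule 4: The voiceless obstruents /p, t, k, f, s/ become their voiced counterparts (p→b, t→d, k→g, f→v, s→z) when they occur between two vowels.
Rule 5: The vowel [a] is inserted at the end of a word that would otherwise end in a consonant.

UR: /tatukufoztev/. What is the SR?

taduguvosteva

Rule 1 (intervocalic voicing): /t/ is a voiceless stop between vowels /a/ and /u/, so it voices to [d]. /k/ is a voiceless stop between vowels /u/ and /u/, so it voices to [g]. /tatukufoztev/ → tadugufoztev.
Rule 2 (stop-cluster a-epenthesis): no segment meets the environment; /tadugufoztev/ is unchanged.
Rule 3 (regressive voicing assimilation): /z/ precedes the voiceless obstruent /t/, so it devoices to [s] by assimilation. /tadugufoztev/ → tadugufostev.
Rule 4 (intervocalic voicing): /f/ is a voiceless obstruent between vowels /u/ and /o/, so it voices to [v]. /tadugufostev/ → taduguvostev.
Rule 5 (final a-epenthesis): the form ends in the consonant /v/, so [a] is inserted word-finally. /taduguvostev/ → taduguvosteva.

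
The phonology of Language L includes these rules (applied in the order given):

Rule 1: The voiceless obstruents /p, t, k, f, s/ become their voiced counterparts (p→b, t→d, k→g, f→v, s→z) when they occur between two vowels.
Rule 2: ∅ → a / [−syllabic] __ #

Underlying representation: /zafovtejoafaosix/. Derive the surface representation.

Rule 1 (intervocalic voicing): /f/ is a voiceless obstruent between vowels /a/ and /o/, so it voices to [v]. /f/ is a voiceless obstruent between vowels /a/ and /a/, so it voices to [v]. /s/ is a voiceless obstruent between vowels /o/ and /i/, so it voices to [z]. /zafovtejoafaosix/ → zavovtejoavaozix.
Rule 2 (final a-epenthesis): the form ends in the consonant /x/, so [a] is inserted word-finally. /zavovtejoavaozix/ → zavovtejoavaozixa.

zavovtejoavaozixa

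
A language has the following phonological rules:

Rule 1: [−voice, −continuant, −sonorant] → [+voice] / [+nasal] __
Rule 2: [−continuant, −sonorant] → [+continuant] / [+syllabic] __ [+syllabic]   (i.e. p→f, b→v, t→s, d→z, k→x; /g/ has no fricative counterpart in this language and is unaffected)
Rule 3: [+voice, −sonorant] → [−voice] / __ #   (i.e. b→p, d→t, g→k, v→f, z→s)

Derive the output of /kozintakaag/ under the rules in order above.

Rule 1 (post-nasal voicing): /t/ is a voiceless stop immediately after the nasal /n/, so it voices to [d]. /kozintakaag/ → kozindakaag.
Rule 2 (intervocalic spirantization): /k/ is a stop between vowels /a/ and /a/, so it spirantizes to the fricative [x]. /kozindakaag/ → kozindaxaag.
Rule 3 (final devoicing): /g/ is a voiced obstruent in word-final position, so it devoices to [k]. /kozindaxaag/ → kozindaxaak.

kozindaxaak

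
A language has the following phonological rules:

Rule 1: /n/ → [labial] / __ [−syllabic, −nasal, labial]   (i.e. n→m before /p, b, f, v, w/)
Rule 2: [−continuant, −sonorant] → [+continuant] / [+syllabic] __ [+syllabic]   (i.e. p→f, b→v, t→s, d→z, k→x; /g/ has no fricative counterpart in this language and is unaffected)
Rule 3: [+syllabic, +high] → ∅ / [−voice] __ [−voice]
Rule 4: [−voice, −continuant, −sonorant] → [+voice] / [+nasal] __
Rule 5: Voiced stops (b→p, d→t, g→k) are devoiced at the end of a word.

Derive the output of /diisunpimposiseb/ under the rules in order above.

Rule 1 (nasal place assimilation): /n/ precedes the labial consonant /p/, so it assimilates in place to [m]. /diisunpimposiseb/ → diisumpimposiseb.
Rule 2 (intervocalic spirantization): no segment meets the environment; /diisumpimposiseb/ is unchanged.
Rule 3 (high vowel syncope): /i/ is a high vowel flanked by voiceless consonants /s/ and /s/, so it deletes. /diisumpimposiseb/ → diisumpimposseb.
Rule 4 (post-nasal voicing): /p/ is a voiceless stop immediately after the nasal /m/, so it voices to [b]. /p/ is a voiceless stop immediately after the nasal /m/, so it voices to [b]. /diisumpimposseb/ → diisumbimbosseb.
Rule 5 (final devoicing): /b/ is a voiced stop in word-final position, so it devoices to [p]. /diisumbimbosseb/ → diisumbimbossep.

diisumbimbossep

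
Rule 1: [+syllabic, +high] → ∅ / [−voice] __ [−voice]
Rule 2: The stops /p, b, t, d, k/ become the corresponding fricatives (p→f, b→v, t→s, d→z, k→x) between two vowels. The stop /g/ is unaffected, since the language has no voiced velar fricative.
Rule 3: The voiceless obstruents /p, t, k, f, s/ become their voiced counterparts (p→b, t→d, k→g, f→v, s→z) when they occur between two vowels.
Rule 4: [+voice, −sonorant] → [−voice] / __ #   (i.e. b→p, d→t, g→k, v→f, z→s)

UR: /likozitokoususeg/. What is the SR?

lixozizoxoussek

Rule 1 (high vowel syncope): /u/ is a high vowel flanked by voiceless consonants /s/ and /s/, so it deletes. /likozitokoususeg/ → likozitokousseg.
Rule 2 (intervocalic spirantization): /k/ is a stop between vowels /i/ and /o/, so it spirantizes to the fricative [x]. /t/ is a stop between vowels /i/ and /o/, so it spirantizes to the fricative [s]. /k/ is a stop between vowels /o/ and /o/, so it spirantizes to the fricative [x]. /likozitokousseg/ → lixozisoxousseg.
Rule 3 (intervocalic voicing): /s/ is a voiceless obstruent between vowels /i/ and /o/, so it voices to [z]. /lixozisoxousseg/ → lixozizoxousseg.
Rule 4 (final devoicing): /g/ is a voiced obstruent in word-final position, so it devoices to [k]. /lixozizoxousseg/ → lixozizoxoussek.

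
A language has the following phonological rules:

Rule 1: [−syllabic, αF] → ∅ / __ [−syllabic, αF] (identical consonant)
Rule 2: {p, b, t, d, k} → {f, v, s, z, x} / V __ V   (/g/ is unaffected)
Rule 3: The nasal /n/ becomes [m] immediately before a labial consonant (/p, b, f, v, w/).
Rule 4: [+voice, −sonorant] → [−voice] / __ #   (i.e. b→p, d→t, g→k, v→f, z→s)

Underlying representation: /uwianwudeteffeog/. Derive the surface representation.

Rule 1 (degemination): /ff/ is a geminate; the first /f/ deletes. /uwianwudeteffeog/ → uwianwudetefeog.
Rule 2 (intervocalic spirantization): /d/ is a stop between vowels /u/ and /e/, so it spirantizes to the fricative [z]. /t/ is a stop between vowels /e/ and /e/, so it spirantizes to the fricative [s]. /uwianwudetefeog/ → uwianwuzesefeog.
Rule 3 (nasal place assimilation): /n/ precedes the labial consonant /w/, so it assimilates in place to [m]. /uwianwuzesefeog/ → uwiamwuzesefeog.
Rule 4 (final devoicing): /g/ is a voiced obstruent in word-final position, so it devoices to [k]. /uwiamwuzesefeog/ → uwiamwuzesefeok.

uwiamwuzesefeok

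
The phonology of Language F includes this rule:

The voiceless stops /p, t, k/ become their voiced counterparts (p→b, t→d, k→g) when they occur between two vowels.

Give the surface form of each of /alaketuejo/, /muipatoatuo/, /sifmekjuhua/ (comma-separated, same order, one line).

/alaketuejo/: /k/ is a voiceless stop between vowels /a/ and /e/, so it voices to [g]. /t/ is a voiceless stop between vowels /e/ and /u/, so it voices to [d]. → [alageduejo].
/muipatoatuo/: /p/ is a voiceless stop between vowels /i/ and /a/, so it voices to [b]. /t/ is a voiceless stop between vowels /a/ and /o/, so it voices to [d]. /t/ is a voiceless stop between vowels /a/ and /u/, so it voices to [d]. → [muibadoaduo].
/sifmekjuhua/: the rule's environment is not met; surfaces unchanged as [sifmekjuhua].

alageduejo, muibadoaduo, sifmekjuhua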